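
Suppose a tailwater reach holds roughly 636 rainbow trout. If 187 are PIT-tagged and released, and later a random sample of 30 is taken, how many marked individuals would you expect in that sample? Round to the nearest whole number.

The marked fraction of the population is 187/636, so in a sample of 30 expect C·(M/N) marked.
E[R] = 187 × 30 / 636 = 5610 / 636 ≈ 8.8 → 9

expected recaptures ≈ 9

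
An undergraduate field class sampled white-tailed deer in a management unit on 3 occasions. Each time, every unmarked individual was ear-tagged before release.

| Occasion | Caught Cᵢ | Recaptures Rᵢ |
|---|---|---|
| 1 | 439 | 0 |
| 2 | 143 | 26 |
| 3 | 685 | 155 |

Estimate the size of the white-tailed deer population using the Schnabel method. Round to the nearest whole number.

N ≈ 2451

Marked at large before each occasion: Mᵢ = Σⱼ<ᵢ (Cⱼ − Rⱼ) → M1=0, M2=439, M3=556
Σ MᵢCᵢ = 0·439 + 439·143 + 556·685 = 0 + 62777 + 380860 = 443637
Σ Rᵢ = 0 + 26 + 155 = 181
N̂ = 443637 / 181 ≈ 2451.0 → 2451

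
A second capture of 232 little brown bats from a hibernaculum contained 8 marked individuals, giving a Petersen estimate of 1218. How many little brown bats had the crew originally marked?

M = 42

From N = M·C/R: M = N·R / C = 1218·8 / 232 = 9744 / 232 = 42.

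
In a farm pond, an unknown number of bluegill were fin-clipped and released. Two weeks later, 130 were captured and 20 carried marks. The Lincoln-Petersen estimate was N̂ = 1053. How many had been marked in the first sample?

From N = M·C/R: M = N·R / C = 1053·20 / 130 = 21060 / 130 = 162.

M = 162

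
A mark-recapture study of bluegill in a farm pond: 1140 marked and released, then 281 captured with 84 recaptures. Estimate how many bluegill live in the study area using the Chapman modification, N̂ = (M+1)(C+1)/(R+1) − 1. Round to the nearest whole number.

N ≈ 3784

N̂ = (1140+1)(281+1)/(84+1) − 1 = 1141·282/85 − 1
= 321762/85 − 1 ≈ 3785.4 − 1 ≈ 3784.4 → 3784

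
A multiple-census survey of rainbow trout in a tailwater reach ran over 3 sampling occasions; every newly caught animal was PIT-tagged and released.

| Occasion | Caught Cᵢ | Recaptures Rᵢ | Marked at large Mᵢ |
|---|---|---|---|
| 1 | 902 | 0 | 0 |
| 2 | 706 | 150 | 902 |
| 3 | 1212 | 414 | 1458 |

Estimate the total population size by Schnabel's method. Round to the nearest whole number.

Σ MᵢCᵢ = 0·902 + 902·706 + 1458·1212 = 0 + 636812 + 1767096 = 2403908
Σ Rᵢ = 0 + 150 + 414 = 564
N̂ = 2403908 / 564 ≈ 4262.2 → 4262

N ≈ 4262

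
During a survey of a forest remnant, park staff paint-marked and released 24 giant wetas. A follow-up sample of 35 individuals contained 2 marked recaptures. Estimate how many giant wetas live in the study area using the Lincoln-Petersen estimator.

N = (24 × 35) / 2 = 840 / 2 = 420

N = 420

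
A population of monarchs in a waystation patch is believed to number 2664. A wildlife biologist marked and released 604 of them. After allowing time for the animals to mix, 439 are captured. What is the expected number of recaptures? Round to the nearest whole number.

Expected recaptures E[R] = M·C / N.
E[R] = 604 × 439 / 2664 = 265156 / 2664 ≈ 99.5 → 100

expected recaptures ≈ 100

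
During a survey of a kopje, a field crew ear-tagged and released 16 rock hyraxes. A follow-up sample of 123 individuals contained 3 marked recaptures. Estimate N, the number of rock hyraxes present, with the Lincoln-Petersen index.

N = (16 × 123) / 3 = 1968 / 3 = 656

N = 656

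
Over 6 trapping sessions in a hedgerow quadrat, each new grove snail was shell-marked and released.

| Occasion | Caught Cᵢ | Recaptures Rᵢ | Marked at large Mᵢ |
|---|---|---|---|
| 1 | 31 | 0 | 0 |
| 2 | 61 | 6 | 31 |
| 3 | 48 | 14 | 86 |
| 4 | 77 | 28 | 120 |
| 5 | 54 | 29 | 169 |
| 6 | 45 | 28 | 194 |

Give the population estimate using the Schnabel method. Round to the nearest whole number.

N ≈ 315

Σ MᵢCᵢ = 0·31 + 31·61 + 86·48 + 120·77 + 169·54 + 194·45 = 0 + 1891 + 4128 + 9240 + 9126 + 8730 = 33115
Σ Rᵢ = 0 + 6 + 14 + 28 + 29 + 28 = 105
N̂ = 33115 / 105 ≈ 315.4 → 315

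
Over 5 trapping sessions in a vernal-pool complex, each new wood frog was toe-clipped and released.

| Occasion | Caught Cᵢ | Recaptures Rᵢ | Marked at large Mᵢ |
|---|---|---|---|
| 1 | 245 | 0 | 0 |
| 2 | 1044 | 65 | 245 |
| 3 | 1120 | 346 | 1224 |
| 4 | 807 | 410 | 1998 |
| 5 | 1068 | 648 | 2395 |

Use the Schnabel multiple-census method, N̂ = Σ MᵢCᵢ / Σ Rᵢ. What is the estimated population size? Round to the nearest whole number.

Σ MᵢCᵢ = 0·245 + 245·1044 + 1224·1120 + 1998·807 + 2395·1068 = 0 + 255780 + 1370880 + 1612386 + 2557860 = 5796906
Σ Rᵢ = 0 + 65 + 346 + 410 + 648 = 1469
N̂ = 5796906 / 1469 ≈ 3946.2 → 3946

N ≈ 3946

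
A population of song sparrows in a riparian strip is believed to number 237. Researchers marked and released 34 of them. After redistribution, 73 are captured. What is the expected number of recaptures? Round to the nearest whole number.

expected recaptures ≈ 10

Expected recaptures E[R] = M·C / N.
E[R] = 34 × 73 / 237 = 2482 / 237 ≈ 10.47 → 10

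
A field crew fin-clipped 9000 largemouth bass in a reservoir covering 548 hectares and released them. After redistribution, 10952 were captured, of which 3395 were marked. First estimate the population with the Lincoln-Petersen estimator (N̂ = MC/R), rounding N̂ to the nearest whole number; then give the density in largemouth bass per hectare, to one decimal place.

N̂ = 9000·10952/3395 = 98568000/3395 ≈ 29033.3 → 29033
Density = N̂ / area = 29033 / 548 ≈ 52.98 → 53.0 per hectare

density ≈ 53.0 largemouth bass per hectare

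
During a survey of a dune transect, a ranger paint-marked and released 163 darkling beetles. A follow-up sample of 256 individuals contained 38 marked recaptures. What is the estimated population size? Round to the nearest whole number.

The marked fraction in the recapture sample should equal the marked fraction in the population: 38/256 = 163/N.
N = (163 × 256) / 38 = 41728 / 38 ≈ 1098.1 → 1098

N ≈ 1098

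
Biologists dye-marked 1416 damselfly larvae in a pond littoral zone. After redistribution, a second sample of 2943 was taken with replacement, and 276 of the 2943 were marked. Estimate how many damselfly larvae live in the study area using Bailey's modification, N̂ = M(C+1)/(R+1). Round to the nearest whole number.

N̂ = 1416·(2943+1)/(276+1) = 1416·2944/277 = 4168704/277 ≈ 15049.47 → 15049

N ≈ 15,049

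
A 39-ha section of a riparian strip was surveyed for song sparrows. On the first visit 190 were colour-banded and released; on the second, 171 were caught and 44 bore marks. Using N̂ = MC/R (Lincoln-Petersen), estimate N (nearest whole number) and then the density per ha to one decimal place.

N̂ = 190·171/44 = 32490/44 ≈ 738.4 → 738
Density = N̂ / area = 738 / 39 ≈ 18.92 → 18.9 per ha

density ≈ 18.9 song sparrows per ha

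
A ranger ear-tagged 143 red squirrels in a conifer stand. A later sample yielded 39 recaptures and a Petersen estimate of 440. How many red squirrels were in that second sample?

From N = M·C/R: C = N·R / M = 440·39 / 143 = 17160 / 143 = 120.

C = 120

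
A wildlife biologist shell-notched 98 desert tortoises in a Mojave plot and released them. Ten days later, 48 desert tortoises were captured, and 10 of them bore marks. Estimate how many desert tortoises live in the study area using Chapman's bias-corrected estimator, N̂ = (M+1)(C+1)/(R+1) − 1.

N = 440

N̂ = (98+1)(48+1)/(10+1) − 1 = 99·49/11 − 1
= 4851/11 − 1 = 441 − 1 = 440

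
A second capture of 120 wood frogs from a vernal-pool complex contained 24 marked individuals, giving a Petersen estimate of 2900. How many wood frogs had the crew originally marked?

M = 580

From N = M·C/R: M = N·R / C = 2900·24 / 120 = 69600 / 120 = 580.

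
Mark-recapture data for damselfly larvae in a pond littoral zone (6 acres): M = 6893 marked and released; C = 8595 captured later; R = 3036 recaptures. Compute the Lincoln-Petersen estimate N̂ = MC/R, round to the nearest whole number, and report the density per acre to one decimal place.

density ≈ 3252.3 damselfly larvae per acre

N̂ = 6893·8595/3036 = 59245335/3036 ≈ 19514.3 → 19514
Density = N̂ / area = 19514 / 6 ≈ 3252.33 → 3252.3 per acre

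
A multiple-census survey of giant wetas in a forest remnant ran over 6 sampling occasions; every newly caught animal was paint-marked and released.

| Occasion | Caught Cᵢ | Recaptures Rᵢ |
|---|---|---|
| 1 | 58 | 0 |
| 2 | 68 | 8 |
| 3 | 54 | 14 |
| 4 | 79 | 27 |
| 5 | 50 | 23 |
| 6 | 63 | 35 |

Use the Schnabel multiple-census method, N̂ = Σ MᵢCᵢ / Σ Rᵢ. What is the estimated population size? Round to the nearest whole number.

Marked at large before each occasion: Mᵢ = Σⱼ<ᵢ (Cⱼ − Rⱼ) → M1=0, M2=58, M3=118, M4=158, M5=210, M6=237
Σ MᵢCᵢ = 0·58 + 58·68 + 118·54 + 158·79 + 210·50 + 237·63 = 0 + 3944 + 6372 + 12482 + 10500 + 14931 = 48229
Σ Rᵢ = 0 + 8 + 14 + 27 + 23 + 35 = 107
N̂ = 48229 / 107 ≈ 450.7 → 451

N ≈ 451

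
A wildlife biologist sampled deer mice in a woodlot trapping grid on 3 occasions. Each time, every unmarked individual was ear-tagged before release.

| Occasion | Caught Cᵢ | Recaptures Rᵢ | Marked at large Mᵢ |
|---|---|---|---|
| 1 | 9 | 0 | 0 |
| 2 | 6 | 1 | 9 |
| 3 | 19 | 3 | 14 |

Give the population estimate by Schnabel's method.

Σ MᵢCᵢ = 0·9 + 9·6 + 14·19 = 0 + 54 + 266 = 320
Σ Rᵢ = 0 + 1 + 3 = 4
N̂ = 320 / 4 = 80

N = 80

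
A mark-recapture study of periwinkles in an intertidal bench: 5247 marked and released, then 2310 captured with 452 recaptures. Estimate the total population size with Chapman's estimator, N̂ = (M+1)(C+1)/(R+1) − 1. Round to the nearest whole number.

N ≈ 26,772

N̂ = (5247+1)(2310+1)/(452+1) − 1 = 5248·2311/453 − 1
= 12128128/453 − 1 ≈ 26772.9 − 1 ≈ 26771.9 → 26772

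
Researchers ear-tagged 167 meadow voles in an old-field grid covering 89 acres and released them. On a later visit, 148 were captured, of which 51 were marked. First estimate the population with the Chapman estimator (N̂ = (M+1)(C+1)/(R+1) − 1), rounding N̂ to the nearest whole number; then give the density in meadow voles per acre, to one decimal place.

N̂ = 168·149/52 − 1 = 25032/52 − 1 ≈ 480.4 → 480
Density = N̂ / area = 480 / 89 ≈ 5.39 → 5.4 per acre

density ≈ 5.4 meadow voles per acre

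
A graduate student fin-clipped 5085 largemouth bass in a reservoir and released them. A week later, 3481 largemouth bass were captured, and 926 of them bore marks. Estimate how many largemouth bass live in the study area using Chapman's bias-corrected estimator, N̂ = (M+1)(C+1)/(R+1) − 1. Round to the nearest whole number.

N ≈ 19,103

N̂ = (5085+1)(3481+1)/(926+1) − 1 = 5086·3482/927 − 1
= 17709452/927 − 1 ≈ 19104.0 − 1 ≈ 19103.0 → 19103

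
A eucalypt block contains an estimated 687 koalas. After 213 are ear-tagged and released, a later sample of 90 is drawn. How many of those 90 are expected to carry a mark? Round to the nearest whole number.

The marked fraction of the population is 213/687, so in a sample of 90 expect C·(M/N) marked.
E[R] = 213 × 90 / 687 = 19170 / 687 ≈ 27.9 → 28

expected recaptures ≈ 28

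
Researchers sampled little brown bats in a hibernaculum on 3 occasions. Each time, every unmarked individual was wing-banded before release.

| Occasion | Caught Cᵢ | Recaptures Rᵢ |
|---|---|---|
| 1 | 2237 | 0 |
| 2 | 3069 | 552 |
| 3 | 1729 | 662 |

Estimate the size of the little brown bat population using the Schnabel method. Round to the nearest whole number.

N ≈ 12,426

Marked at large before each occasion: Mᵢ = Σⱼ<ᵢ (Cⱼ − Rⱼ) → M1=0, M2=2237, M3=4754
Σ MᵢCᵢ = 0·2237 + 2237·3069 + 4754·1729 = 0 + 6865353 + 8219666 = 15085019
Σ Rᵢ = 0 + 552 + 662 = 1214
N̂ = 15085019 / 1214 ≈ 12425.9 → 12426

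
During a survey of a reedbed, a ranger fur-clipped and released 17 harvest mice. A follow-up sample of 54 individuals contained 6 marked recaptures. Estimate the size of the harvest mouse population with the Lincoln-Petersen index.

N = (17 × 54) / 6 = 918 / 6 = 153

N = 153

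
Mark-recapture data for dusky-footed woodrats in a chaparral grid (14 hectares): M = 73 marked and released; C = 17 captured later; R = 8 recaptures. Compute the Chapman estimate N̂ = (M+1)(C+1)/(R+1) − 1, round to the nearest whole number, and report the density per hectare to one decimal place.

N̂ = 74·18/9 − 1 = 1332/9 − 1 = 147
Density = N̂ / area = 147 / 14 ≈ 10.50 → 10.5 per hectare

density ≈ 10.5 dusky-footed woodrats per hectare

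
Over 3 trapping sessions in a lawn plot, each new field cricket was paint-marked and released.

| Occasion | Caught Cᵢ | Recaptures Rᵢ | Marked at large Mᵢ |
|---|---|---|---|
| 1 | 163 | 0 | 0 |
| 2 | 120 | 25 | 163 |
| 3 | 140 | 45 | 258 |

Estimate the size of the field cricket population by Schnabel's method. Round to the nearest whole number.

N ≈ 795

Σ MᵢCᵢ = 0·163 + 163·120 + 258·140 = 0 + 19560 + 36120 = 55680
Σ Rᵢ = 0 + 25 + 45 = 70
N̂ = 55680 / 70 ≈ 795.4 → 795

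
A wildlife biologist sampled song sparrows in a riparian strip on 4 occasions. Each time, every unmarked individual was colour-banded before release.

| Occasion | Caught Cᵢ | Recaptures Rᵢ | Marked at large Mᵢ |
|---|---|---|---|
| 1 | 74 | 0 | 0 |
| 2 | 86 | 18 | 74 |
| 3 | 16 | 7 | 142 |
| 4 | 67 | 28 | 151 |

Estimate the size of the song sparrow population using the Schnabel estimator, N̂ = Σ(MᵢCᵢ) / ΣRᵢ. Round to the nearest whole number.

N ≈ 354

Σ MᵢCᵢ = 0·74 + 74·86 + 142·16 + 151·67 = 0 + 6364 + 2272 + 10117 = 18753
Σ Rᵢ = 0 + 18 + 7 + 28 = 53
N̂ = 18753 / 53 ≈ 353.8 → 354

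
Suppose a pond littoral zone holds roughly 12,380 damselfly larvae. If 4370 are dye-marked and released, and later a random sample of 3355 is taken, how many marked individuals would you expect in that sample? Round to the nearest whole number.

The marked fraction of the population is 4370/12380, so in a sample of 3355 expect C·(M/N) marked.
E[R] = 4370 × 3355 / 12380 = 14661350 / 12380 ≈ 1184.3 → 1184

expected recaptures ≈ 1184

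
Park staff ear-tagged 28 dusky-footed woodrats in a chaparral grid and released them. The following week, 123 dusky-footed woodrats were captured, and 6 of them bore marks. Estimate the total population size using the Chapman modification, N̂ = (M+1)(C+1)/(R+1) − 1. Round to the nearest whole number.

N ≈ 513

N̂ = (28+1)(123+1)/(6+1) − 1 = 29·124/7 − 1
= 3596/7 − 1 ≈ 513.7 − 1 ≈ 512.7 → 513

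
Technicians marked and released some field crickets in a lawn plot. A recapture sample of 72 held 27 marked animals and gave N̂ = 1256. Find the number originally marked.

M = 471

From N = M·C/R: M = N·R / C = 1256·27 / 72 = 33912 / 72 = 471.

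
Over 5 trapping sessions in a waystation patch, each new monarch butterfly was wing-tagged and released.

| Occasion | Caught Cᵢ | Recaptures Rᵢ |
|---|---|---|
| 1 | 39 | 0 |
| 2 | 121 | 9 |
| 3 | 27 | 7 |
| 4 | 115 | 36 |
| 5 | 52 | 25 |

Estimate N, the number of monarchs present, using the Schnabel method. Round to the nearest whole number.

Marked at large before each occasion: Mᵢ = Σⱼ<ᵢ (Cⱼ − Rⱼ) → M1=0, M2=39, M3=151, M4=171, M5=250
Σ MᵢCᵢ = 0·39 + 39·121 + 151·27 + 171·115 + 250·52 = 0 + 4719 + 4077 + 19665 + 13000 = 41461
Σ Rᵢ = 0 + 9 + 7 + 36 + 25 = 77
N̂ = 41461 / 77 ≈ 538.45 → 538

N ≈ 538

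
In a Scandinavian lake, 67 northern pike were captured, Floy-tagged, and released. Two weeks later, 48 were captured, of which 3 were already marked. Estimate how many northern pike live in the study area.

N = 1072

If marked individuals mix randomly, R/C ≈ M/N, giving N ≈ M·C/R.
N = (67 × 48) / 3 = 3216 / 3 = 1072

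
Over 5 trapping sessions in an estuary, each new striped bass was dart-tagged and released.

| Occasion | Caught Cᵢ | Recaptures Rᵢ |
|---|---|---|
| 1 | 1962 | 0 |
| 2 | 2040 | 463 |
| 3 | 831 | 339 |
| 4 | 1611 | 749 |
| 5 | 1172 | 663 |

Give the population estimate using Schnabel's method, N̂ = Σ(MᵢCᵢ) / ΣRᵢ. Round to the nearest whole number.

Marked at large before each occasion: Mᵢ = Σⱼ<ᵢ (Cⱼ − Rⱼ) → M1=0, M2=1962, M3=3539, M4=4031, M5=4893
Σ MᵢCᵢ = 0·1962 + 1962·2040 + 3539·831 + 4031·1611 + 4893·1172 = 0 + 4002480 + 2940909 + 6493941 + 5734596 = 19171926
Σ Rᵢ = 0 + 463 + 339 + 749 + 663 = 2214
N̂ = 19171926 / 2214 ≈ 8659.4 → 8659

N ≈ 8659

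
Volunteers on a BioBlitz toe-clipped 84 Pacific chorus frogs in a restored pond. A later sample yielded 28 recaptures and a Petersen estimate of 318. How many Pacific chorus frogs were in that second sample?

From N = M·C/R: C = N·R / M = 318·28 / 84 = 8904 / 84 = 106.

C = 106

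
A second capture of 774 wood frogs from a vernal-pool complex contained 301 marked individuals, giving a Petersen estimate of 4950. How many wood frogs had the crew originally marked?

M = 1925

From N = M·C/R: M = N·R / C = 4950·301 / 774 = 1489950 / 774 = 1925.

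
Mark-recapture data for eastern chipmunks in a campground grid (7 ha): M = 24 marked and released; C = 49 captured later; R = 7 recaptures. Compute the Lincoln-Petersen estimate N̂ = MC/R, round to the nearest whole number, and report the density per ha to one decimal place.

density ≈ 24.0 eastern chipmunks per ha

N̂ = 24·49/7 = 1176/7 = 168
Density = N̂ / area = 168 / 7 = 24.0 per ha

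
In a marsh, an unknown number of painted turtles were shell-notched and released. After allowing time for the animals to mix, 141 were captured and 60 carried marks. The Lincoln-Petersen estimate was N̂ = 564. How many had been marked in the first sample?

From N = M·C/R: M = N·R / C = 564·60 / 141 = 33840 / 141 = 240.

M = 240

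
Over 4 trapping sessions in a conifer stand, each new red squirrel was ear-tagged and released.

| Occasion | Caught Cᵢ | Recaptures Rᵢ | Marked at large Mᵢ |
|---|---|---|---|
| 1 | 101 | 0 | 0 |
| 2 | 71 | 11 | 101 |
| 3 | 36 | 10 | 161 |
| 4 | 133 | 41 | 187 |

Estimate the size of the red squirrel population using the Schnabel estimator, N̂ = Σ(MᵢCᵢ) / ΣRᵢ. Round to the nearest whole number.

N ≈ 610

Σ MᵢCᵢ = 0·101 + 101·71 + 161·36 + 187·133 = 0 + 7171 + 5796 + 24871 = 37838
Σ Rᵢ = 0 + 11 + 10 + 41 = 62
N̂ = 37838 / 62 ≈ 610.3 → 610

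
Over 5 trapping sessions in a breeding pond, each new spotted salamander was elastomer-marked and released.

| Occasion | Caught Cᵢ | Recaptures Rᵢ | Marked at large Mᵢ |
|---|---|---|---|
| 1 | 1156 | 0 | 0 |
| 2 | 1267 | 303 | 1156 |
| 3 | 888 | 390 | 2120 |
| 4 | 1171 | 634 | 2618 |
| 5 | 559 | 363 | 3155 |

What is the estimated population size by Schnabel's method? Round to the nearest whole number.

N ≈ 4838

Σ MᵢCᵢ = 0·1156 + 1156·1267 + 2120·888 + 2618·1171 + 3155·559 = 0 + 1464652 + 1882560 + 3065678 + 1763645 = 8176535
Σ Rᵢ = 0 + 303 + 390 + 634 + 363 = 1690
N̂ = 8176535 / 1690 ≈ 4838.2 → 4838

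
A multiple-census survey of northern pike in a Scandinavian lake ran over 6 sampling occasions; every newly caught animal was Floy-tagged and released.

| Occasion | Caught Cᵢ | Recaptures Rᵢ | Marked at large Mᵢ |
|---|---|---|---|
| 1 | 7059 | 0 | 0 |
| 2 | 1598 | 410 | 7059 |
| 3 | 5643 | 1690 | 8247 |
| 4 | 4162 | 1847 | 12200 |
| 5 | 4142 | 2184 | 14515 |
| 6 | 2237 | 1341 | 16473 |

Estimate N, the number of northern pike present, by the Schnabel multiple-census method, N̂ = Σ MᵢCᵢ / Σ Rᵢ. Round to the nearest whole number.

N ≈ 27,511

Σ MᵢCᵢ = 0·7059 + 7059·1598 + 8247·5643 + 12200·4162 + 14515·4142 + 16473·2237 = 0 + 11280282 + 46537821 + 50776400 + 60121130 + 36850101 = 205565734
Σ Rᵢ = 0 + 410 + 1690 + 1847 + 2184 + 1341 = 7472
N̂ = 205565734 / 7472 ≈ 27511.47 → 27511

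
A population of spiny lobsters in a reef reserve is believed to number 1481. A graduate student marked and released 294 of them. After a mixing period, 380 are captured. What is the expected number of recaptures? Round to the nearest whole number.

expected recaptures ≈ 75

The marked fraction of the population is 294/1481, so in a sample of 380 expect C·(M/N) marked.
E[R] = 294 × 380 / 1481 = 111720 / 1481 ≈ 75.4 → 75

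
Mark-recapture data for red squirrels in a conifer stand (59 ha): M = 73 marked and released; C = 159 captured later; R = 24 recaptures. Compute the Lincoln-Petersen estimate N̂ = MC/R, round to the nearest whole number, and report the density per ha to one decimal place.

N̂ = 73·159/24 = 11607/24 ≈ 483.6 → 484
Density = N̂ / area = 484 / 59 ≈ 8.20 → 8.2 per ha

density ≈ 8.2 red squirrels per ha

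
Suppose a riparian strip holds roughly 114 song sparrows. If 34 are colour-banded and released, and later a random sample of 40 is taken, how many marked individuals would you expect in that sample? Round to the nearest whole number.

Expected recaptures E[R] = M·C / N.
E[R] = 34 × 40 / 114 = 1360 / 114 ≈ 11.9 → 12

expected recaptures ≈ 12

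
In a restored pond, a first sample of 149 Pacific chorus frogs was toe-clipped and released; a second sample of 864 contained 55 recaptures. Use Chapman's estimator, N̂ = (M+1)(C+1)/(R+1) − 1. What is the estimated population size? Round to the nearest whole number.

N̂ = (149+1)(864+1)/(55+1) − 1 = 150·865/56 − 1
= 129750/56 − 1 ≈ 2317.0 − 1 ≈ 2316.0 → 2316

N ≈ 2316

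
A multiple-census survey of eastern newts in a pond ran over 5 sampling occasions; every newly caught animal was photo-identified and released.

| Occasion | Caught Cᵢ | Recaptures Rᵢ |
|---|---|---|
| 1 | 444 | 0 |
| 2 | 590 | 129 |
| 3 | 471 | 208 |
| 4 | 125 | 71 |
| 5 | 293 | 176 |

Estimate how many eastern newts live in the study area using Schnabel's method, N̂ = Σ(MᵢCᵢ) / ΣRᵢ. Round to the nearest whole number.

N ≈ 2042

Marked at large before each occasion: Mᵢ = Σⱼ<ᵢ (Cⱼ − Rⱼ) → M1=0, M2=444, M3=905, M4=1168, M5=1222
Σ MᵢCᵢ = 0·444 + 444·590 + 905·471 + 1168·125 + 1222·293 = 0 + 261960 + 426255 + 146000 + 358046 = 1192261
Σ Rᵢ = 0 + 129 + 208 + 71 + 176 = 584
N̂ = 1192261 / 584 ≈ 2041.5 → 2042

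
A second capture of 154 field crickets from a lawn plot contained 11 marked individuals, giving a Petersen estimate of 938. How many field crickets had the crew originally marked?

From N = M·C/R: M = N·R / C = 938·11 / 154 = 10318 / 154 = 67.

M = 67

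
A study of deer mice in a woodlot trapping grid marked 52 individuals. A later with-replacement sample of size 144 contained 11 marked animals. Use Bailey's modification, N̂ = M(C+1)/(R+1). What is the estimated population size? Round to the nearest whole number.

N ≈ 628

N̂ = 52·(144+1)/(11+1) = 52·145/12 = 7540/12 ≈ 628.3 → 628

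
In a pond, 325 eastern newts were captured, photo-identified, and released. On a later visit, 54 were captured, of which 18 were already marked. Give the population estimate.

N = 975

If marked individuals mix randomly, R/C ≈ M/N, giving N ≈ M·C/R.
N = (325 × 54) / 18 = 17550 / 18 = 975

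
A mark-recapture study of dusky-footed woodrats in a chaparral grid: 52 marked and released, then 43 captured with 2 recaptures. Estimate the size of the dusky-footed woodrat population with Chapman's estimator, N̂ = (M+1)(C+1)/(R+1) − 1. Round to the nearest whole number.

N ≈ 776

N̂ = (52+1)(43+1)/(2+1) − 1 = 53·44/3 − 1
= 2332/3 − 1 ≈ 777.3 − 1 ≈ 776.3 → 776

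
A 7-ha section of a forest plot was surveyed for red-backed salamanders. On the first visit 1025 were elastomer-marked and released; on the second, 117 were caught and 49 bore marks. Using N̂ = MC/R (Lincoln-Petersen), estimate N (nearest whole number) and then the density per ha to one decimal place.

N̂ = 1025·117/49 = 119925/49 ≈ 2447.4 → 2447
Density = N̂ / area = 2447 / 7 ≈ 349.57 → 349.6 per ha

density ≈ 349.6 red-backed salamanders per ha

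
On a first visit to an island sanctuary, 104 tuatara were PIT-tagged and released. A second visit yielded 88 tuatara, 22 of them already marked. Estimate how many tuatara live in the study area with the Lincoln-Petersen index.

N = 416

If marked individuals mix randomly, R/C ≈ M/N, giving N ≈ M·C/R.
N = (104 × 88) / 22 = 9152 / 22 = 416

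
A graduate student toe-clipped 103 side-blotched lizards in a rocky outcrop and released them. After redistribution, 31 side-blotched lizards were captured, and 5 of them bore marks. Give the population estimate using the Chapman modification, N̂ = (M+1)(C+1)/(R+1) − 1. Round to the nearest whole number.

N ≈ 554

N̂ = (103+1)(31+1)/(5+1) − 1 = 104·32/6 − 1
= 3328/6 − 1 ≈ 554.7 − 1 ≈ 553.7 → 554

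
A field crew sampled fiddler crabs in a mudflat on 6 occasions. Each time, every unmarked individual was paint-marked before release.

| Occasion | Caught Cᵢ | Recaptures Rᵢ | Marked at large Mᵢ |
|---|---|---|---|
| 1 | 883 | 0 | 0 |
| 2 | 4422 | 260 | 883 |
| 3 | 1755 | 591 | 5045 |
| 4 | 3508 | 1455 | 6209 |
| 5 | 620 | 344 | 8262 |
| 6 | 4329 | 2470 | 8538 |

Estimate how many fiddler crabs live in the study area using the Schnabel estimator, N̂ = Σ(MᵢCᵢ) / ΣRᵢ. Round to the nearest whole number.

Σ MᵢCᵢ = 0·883 + 883·4422 + 5045·1755 + 6209·3508 + 8262·620 + 8538·4329 = 0 + 3904626 + 8853975 + 21781172 + 5122440 + 36961002 = 76623215
Σ Rᵢ = 0 + 260 + 591 + 1455 + 344 + 2470 = 5120
N̂ = 76623215 / 5120 ≈ 14965.47 → 14965

N ≈ 14,965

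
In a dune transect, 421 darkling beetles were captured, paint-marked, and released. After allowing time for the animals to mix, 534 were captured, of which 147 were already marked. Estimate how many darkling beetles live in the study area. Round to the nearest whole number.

N ≈ 1529

Lincoln-Petersen assumes M/N = R/C, so N = M·C / R.
N = (421 × 534) / 147 = 224814 / 147 ≈ 1529.3 → 1529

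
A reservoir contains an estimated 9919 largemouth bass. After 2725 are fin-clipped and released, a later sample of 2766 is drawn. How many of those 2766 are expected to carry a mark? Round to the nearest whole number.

Expected recaptures E[R] = M·C / N.
E[R] = 2725 × 2766 / 9919 = 7537350 / 9919 ≈ 759.9 → 760

expected recaptures ≈ 760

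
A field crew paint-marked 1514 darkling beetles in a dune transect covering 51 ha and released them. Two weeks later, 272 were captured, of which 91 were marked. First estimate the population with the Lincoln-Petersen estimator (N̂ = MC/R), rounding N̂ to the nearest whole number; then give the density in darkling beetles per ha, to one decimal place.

N̂ = 1514·272/91 = 411808/91 ≈ 4525.4 → 4525
Density = N̂ / area = 4525 / 51 ≈ 88.73 → 88.7 per ha

density ≈ 88.7 darkling beetles per ha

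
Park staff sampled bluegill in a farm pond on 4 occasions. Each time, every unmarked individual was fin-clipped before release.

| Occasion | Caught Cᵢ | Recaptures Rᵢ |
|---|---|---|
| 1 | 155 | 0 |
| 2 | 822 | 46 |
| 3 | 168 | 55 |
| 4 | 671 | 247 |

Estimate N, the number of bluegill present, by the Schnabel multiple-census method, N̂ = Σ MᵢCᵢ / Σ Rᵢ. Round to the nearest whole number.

Marked at large before each occasion: Mᵢ = Σⱼ<ᵢ (Cⱼ − Rⱼ) → M1=0, M2=155, M3=931, M4=1044
Σ MᵢCᵢ = 0·155 + 155·822 + 931·168 + 1044·671 = 0 + 127410 + 156408 + 700524 = 984342
Σ Rᵢ = 0 + 46 + 55 + 247 = 348
N̂ = 984342 / 348 ≈ 2828.6 → 2829

N ≈ 2829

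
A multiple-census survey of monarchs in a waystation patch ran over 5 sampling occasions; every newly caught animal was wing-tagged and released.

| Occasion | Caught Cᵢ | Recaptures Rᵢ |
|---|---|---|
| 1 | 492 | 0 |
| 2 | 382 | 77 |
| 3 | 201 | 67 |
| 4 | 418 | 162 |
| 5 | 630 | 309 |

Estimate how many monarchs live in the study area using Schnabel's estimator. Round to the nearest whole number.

Marked at large before each occasion: Mᵢ = Σⱼ<ᵢ (Cⱼ − Rⱼ) → M1=0, M2=492, M3=797, M4=931, M5=1187
Σ MᵢCᵢ = 0·492 + 492·382 + 797·201 + 931·418 + 1187·630 = 0 + 187944 + 160197 + 389158 + 747810 = 1485109
Σ Rᵢ = 0 + 77 + 67 + 162 + 309 = 615
N̂ = 1485109 / 615 ≈ 2414.8 → 2415

N ≈ 2415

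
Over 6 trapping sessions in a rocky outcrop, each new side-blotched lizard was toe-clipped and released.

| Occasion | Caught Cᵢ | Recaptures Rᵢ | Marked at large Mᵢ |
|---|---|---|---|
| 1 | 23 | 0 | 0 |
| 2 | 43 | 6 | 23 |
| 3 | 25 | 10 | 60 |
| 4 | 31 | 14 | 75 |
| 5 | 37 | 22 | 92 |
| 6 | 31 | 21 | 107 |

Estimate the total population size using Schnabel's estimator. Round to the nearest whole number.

Σ MᵢCᵢ = 0·23 + 23·43 + 60·25 + 75·31 + 92·37 + 107·31 = 0 + 989 + 1500 + 2325 + 3404 + 3317 = 11535
Σ Rᵢ = 0 + 6 + 10 + 14 + 22 + 21 = 73
N̂ = 11535 / 73 ≈ 158.0 → 158

N ≈ 158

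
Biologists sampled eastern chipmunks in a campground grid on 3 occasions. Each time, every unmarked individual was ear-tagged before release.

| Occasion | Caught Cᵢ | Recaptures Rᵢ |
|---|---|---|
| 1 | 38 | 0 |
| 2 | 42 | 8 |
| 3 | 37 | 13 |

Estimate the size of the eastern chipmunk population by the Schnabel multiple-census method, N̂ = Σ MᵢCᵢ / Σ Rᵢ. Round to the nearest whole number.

N ≈ 203

Marked at large before each occasion: Mᵢ = Σⱼ<ᵢ (Cⱼ − Rⱼ) → M1=0, M2=38, M3=72
Σ MᵢCᵢ = 0·38 + 38·42 + 72·37 = 0 + 1596 + 2664 = 4260
Σ Rᵢ = 0 + 8 + 13 = 21
N̂ = 4260 / 21 ≈ 202.9 → 203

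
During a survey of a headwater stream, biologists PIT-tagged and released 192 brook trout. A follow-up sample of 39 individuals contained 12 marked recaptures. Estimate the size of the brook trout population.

N = 624

If marked individuals mix randomly, R/C ≈ M/N, giving N ≈ M·C/R.
N = (192 × 39) / 12 = 7488 / 12 = 624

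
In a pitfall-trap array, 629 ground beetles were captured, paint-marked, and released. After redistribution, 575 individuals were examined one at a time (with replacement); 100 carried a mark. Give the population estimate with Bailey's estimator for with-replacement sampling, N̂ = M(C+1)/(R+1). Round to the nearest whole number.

N̂ = 629·(575+1)/(100+1) = 629·576/101 = 362304/101 ≈ 3587.2 → 3587

N ≈ 3587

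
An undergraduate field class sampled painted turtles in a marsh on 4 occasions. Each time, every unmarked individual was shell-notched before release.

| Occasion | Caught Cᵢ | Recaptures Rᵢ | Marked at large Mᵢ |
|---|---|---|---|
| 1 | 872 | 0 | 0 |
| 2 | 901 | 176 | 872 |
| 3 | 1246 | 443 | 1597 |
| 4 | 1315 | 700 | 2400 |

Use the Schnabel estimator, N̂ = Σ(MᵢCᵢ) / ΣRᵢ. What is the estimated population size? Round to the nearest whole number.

Σ MᵢCᵢ = 0·872 + 872·901 + 1597·1246 + 2400·1315 = 0 + 785672 + 1989862 + 3156000 = 5931534
Σ Rᵢ = 0 + 176 + 443 + 700 = 1319
N̂ = 5931534 / 1319 ≈ 4497.0 → 4497

N ≈ 4497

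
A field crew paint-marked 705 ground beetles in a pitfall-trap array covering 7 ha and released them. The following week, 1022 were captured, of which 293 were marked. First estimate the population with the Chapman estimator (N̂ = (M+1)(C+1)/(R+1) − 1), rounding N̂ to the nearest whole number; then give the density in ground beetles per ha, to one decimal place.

density ≈ 350.9 ground beetles per ha

N̂ = 706·1023/294 − 1 = 722238/294 − 1 ≈ 2455.6 → 2456
Density = N̂ / area = 2456 / 7 ≈ 350.86 → 350.9 per ha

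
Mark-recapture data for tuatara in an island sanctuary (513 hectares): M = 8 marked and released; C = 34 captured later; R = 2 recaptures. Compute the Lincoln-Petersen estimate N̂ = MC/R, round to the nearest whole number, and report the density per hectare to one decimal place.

density ≈ 0.3 tuatara per hectare

N̂ = 8·34/2 = 272/2 = 136
Density = N̂ / area = 136 / 513 ≈ 0.27 → 0.3 per hectare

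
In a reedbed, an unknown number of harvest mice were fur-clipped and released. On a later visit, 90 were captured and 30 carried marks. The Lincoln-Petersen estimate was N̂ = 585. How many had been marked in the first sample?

From N = M·C/R: M = N·R / C = 585·30 / 90 = 17550 / 90 = 195.

M = 195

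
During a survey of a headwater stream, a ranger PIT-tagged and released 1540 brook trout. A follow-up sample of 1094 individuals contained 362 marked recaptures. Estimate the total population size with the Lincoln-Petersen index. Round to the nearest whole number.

N = (1540 × 1094) / 362 = 1684760 / 362 ≈ 4654.0 → 4654

N ≈ 4654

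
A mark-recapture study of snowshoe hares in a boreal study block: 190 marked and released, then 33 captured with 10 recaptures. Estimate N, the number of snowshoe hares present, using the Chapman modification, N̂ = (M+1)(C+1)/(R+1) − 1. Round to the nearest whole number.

N ≈ 589

N̂ = (190+1)(33+1)/(10+1) − 1 = 191·34/11 − 1
= 6494/11 − 1 ≈ 590.4 − 1 ≈ 589.4 → 589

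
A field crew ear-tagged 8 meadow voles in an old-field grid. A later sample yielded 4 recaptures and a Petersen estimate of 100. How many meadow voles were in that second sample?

From N = M·C/R: C = N·R / M = 100·4 / 8 = 400 / 8 = 50.

C = 50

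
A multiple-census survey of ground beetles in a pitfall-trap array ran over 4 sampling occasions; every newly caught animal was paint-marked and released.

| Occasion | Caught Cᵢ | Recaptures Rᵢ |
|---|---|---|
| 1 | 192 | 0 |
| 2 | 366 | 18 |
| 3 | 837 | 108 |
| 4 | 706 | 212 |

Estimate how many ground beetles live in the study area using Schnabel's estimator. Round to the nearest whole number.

Marked at large before each occasion: Mᵢ = Σⱼ<ᵢ (Cⱼ − Rⱼ) → M1=0, M2=192, M3=540, M4=1269
Σ MᵢCᵢ = 0·192 + 192·366 + 540·837 + 1269·706 = 0 + 70272 + 451980 + 895914 = 1418166
Σ Rᵢ = 0 + 18 + 108 + 212 = 338
N̂ = 1418166 / 338 ≈ 4195.8 → 4196

N ≈ 4196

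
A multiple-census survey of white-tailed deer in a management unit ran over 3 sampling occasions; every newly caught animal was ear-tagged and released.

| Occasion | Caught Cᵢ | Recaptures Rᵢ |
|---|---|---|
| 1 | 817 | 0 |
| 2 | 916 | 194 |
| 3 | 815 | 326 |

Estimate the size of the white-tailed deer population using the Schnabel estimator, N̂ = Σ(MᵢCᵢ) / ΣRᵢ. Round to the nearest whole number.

N ≈ 3851

Marked at large before each occasion: Mᵢ = Σⱼ<ᵢ (Cⱼ − Rⱼ) → M1=0, M2=817, M3=1539
Σ MᵢCᵢ = 0·817 + 817·916 + 1539·815 = 0 + 748372 + 1254285 = 2002657
Σ Rᵢ = 0 + 194 + 326 = 520
N̂ = 2002657 / 520 ≈ 3851.3 → 3851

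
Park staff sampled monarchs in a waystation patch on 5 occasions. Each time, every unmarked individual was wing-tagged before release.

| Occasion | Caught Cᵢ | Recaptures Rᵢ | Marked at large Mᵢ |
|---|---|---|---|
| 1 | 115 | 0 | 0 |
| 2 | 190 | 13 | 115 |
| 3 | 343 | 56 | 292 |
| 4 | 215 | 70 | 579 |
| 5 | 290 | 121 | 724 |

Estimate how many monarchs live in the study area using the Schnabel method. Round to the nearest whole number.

Σ MᵢCᵢ = 0·115 + 115·190 + 292·343 + 579·215 + 724·290 = 0 + 21850 + 100156 + 124485 + 209960 = 456451
Σ Rᵢ = 0 + 13 + 56 + 70 + 121 = 260
N̂ = 456451 / 260 ≈ 1755.6 → 1756

N ≈ 1756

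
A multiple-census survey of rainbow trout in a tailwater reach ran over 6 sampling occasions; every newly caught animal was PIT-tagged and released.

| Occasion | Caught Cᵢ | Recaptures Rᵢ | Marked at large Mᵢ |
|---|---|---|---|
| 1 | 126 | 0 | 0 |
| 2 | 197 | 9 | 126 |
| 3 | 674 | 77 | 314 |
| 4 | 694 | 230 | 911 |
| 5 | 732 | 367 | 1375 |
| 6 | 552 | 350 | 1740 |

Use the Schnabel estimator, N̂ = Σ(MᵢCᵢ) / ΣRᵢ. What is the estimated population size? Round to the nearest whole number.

Σ MᵢCᵢ = 0·126 + 126·197 + 314·674 + 911·694 + 1375·732 + 1740·552 = 0 + 24822 + 211636 + 632234 + 1006500 + 960480 = 2835672
Σ Rᵢ = 0 + 9 + 77 + 230 + 367 + 350 = 1033
N̂ = 2835672 / 1033 ≈ 2745.1 → 2745

N ≈ 2745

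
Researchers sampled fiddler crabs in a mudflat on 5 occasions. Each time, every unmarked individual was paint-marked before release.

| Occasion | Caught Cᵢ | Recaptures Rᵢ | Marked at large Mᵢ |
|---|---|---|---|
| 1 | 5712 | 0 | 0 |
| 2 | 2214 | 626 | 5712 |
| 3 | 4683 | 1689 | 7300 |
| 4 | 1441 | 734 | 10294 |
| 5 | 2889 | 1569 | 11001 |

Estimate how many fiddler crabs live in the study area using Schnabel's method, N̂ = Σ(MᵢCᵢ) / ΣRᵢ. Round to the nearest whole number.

Σ MᵢCᵢ = 0·5712 + 5712·2214 + 7300·4683 + 10294·1441 + 11001·2889 = 0 + 12646368 + 34185900 + 14833654 + 31781889 = 93447811
Σ Rᵢ = 0 + 626 + 1689 + 734 + 1569 = 4618
N̂ = 93447811 / 4618 ≈ 20235.6 → 20236

N ≈ 20,236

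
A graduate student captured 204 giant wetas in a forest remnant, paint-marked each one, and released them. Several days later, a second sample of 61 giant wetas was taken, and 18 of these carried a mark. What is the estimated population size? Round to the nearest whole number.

N ≈ 691

N = (204 × 61) / 18 = 12444 / 18 ≈ 691.3 → 691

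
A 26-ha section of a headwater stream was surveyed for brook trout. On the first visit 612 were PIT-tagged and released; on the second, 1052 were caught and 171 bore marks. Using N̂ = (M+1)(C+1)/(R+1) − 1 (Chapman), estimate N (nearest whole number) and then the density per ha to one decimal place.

N̂ = 613·1053/172 − 1 = 645489/172 − 1 ≈ 3751.8 → 3752
Density = N̂ / area = 3752 / 26 ≈ 144.31 → 144.3 per ha

density ≈ 144.3 brook trout per ha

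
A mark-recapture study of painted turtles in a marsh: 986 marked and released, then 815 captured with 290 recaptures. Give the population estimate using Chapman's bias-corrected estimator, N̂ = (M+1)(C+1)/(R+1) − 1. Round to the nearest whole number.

N ≈ 2767

N̂ = (986+1)(815+1)/(290+1) − 1 = 987·816/291 − 1
= 805392/291 − 1 ≈ 2767.7 − 1 ≈ 2766.7 → 2767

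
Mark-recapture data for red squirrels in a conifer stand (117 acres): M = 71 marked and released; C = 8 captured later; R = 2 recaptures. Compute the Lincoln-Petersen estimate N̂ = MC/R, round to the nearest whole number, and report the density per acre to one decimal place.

density ≈ 2.4 red squirrels per acre

N̂ = 71·8/2 = 568/2 = 284
Density = N̂ / area = 284 / 117 ≈ 2.43 → 2.4 per acre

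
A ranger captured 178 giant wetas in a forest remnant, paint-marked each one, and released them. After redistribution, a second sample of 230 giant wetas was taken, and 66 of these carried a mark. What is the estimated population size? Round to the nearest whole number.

The marked fraction in the recapture sample should equal the marked fraction in the population: 66/230 = 178/N.
N = (178 × 230) / 66 = 40940 / 66 ≈ 620.3 → 620

N ≈ 620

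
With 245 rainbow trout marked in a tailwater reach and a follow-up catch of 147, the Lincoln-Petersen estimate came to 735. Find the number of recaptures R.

R = 49

From N = M·C/R: R = M·C / N = 245·147 / 735 = 36015 / 735 = 49.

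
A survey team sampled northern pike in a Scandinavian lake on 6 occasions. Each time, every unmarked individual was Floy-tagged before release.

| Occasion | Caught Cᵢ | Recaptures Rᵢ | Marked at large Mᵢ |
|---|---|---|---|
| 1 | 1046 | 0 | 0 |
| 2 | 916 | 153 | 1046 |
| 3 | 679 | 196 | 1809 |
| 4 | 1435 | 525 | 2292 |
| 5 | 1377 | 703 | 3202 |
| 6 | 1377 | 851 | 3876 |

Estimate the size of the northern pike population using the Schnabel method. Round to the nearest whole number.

N ≈ 6269

Σ MᵢCᵢ = 0·1046 + 1046·916 + 1809·679 + 2292·1435 + 3202·1377 + 3876·1377 = 0 + 958136 + 1228311 + 3289020 + 4409154 + 5337252 = 15221873
Σ Rᵢ = 0 + 153 + 196 + 525 + 703 + 851 = 2428
N̂ = 15221873 / 2428 ≈ 6269.3 → 6269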